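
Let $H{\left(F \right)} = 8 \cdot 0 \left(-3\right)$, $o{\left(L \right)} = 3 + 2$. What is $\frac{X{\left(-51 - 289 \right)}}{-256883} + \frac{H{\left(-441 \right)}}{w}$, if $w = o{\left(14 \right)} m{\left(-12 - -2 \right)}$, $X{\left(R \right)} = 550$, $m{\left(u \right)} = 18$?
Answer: $- \frac{50}{23353} \approx -0.0021411$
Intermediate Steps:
$o{\left(L \right)} = 5$
$w = 90$ ($w = 5 \cdot 18 = 90$)
$H{\left(F \right)} = 0$ ($H{\left(F \right)} = 0 \left(-3\right) = 0$)
$\frac{X{\left(-51 - 289 \right)}}{-256883} + \frac{H{\left(-441 \right)}}{w} = \frac{550}{-256883} + \frac{0}{90} = 550 \left(- \frac{1}{256883}\right) + 0 \cdot \frac{1}{90} = - \frac{50}{23353} + 0 = - \frac{50}{23353}$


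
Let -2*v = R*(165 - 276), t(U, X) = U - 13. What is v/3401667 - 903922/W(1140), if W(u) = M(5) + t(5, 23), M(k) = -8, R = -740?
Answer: 512473496809/9071112 ≈ 56495.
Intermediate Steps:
t(U, X) = -13 + U
v = -41070 (v = -(-370)*(165 - 276) = -(-370)*(-111) = -1/2*82140 = -41070)
W(u) = -16 (W(u) = -8 + (-13 + 5) = -8 - 8 = -16)
v/3401667 - 903922/W(1140) = -41070/3401667 - 903922/(-16) = -41070*1/3401667 - 903922*(-1/16) = -13690/1133889 + 451961/8 = 512473496809/9071112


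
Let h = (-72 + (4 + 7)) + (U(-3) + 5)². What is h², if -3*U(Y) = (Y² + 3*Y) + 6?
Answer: 2704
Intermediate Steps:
U(Y) = -2 - Y - Y²/3 (U(Y) = -((Y² + 3*Y) + 6)/3 = -(6 + Y² + 3*Y)/3 = -2 - Y - Y²/3)
h = -52 (h = (-72 + (4 + 7)) + ((-2 - 1*(-3) - ⅓*(-3)²) + 5)² = (-72 + 11) + ((-2 + 3 - ⅓*9) + 5)² = -61 + ((-2 + 3 - 3) + 5)² = -61 + (-2 + 5)² = -61 + 3² = -61 + 9 = -52)
h² = (-52)² = 2704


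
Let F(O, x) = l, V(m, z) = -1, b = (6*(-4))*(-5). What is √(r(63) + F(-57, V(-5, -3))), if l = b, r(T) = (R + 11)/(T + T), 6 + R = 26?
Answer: √212114/42 ≈ 10.966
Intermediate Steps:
R = 20 (R = -6 + 26 = 20)
b = 120 (b = -24*(-5) = 120)
r(T) = 31/(2*T) (r(T) = (20 + 11)/(T + T) = 31/((2*T)) = 31*(1/(2*T)) = 31/(2*T))
l = 120
F(O, x) = 120
√(r(63) + F(-57, V(-5, -3))) = √((31/2)/63 + 120) = √((31/2)*(1/63) + 120) = √(31/126 + 120) = √(15151/126) = √212114/42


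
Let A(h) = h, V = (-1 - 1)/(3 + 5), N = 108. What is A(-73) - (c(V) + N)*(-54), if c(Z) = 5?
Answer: 6029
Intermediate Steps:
V = -1/4 (V = -2/8 = -2*1/8 = -1/4 ≈ -0.25000)
A(-73) - (c(V) + N)*(-54) = -73 - (5 + 108)*(-54) = -73 - 113*(-54) = -73 - 1*(-6102) = -73 + 6102 = 6029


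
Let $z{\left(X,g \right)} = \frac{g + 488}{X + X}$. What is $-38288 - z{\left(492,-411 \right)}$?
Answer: $- \frac{37675469}{984} \approx -38288.0$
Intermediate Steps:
$z{\left(X,g \right)} = \frac{488 + g}{2 X}$
$-38288 - z{\left(492,-411 \right)} = -38288 - \frac{488 - 411}{2 \cdot 492} = -38288 - \frac{1}{2} \cdot \frac{1}{492} \cdot 77 = -38288 - \frac{77}{984} = - \frac{37675469}{984}$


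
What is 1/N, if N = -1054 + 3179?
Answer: 1/2125 ≈ 0.00047059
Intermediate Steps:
N = 2125
1/N = 1/2125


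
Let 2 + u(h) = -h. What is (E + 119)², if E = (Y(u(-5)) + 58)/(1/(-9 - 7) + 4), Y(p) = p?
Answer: 71791729/3969 ≈ 18088.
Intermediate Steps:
u(h) = -2 - h
E = 976/63 (E = ((-2 - 1*(-5)) + 58)/(1/(-9 - 7) + 4) = ((-2 + 5) + 58)/(1/(-16) + 4) = (3 + 58)/(-1/16 + 4) = 61/(63/16) = 61*(16/63) = 976/63 ≈ 15.492)
(E + 119)² = (976/63 + 119)² = (8473/63)² = 71791729/3969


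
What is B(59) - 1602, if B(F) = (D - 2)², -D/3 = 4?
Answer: -1406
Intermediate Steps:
D = -12 (D = -3*4 = -12)
B(F) = 196 (B(F) = (-12 - 2)² = (-14)² = 196)
B(59) - 1602 = 196 - 1602 = -1406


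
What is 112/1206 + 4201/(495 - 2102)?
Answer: -2443211/969021 ≈ -2.5213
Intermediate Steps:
112/1206 + 4201/(495 - 2102) = 112*(1/1206) + 4201/(-1607) = 56/603 + 4201*(-1/1607) = 56/603 - 4201/1607 = -2443211/969021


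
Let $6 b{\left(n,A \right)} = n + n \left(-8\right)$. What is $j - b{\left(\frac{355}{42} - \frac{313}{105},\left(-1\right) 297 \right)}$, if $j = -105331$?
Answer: $- \frac{6319477}{60} \approx -1.0532 \cdot 10^{5}$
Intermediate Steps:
$b{\left(n,A \right)} = - \frac{7 n}{6}$ ($b{\left(n,A \right)} = \frac{n + n \left(-8\right)}{6} = \frac{n - 8 n}{6} = \frac{\left(-7\right) n}{6} = - \frac{7 n}{6}$)
$j - b{\left(\frac{355}{42} - \frac{313}{105},\left(-1\right) 297 \right)} = -105331 - - \frac{7 \left(\frac{355}{42} - \frac{313}{105}\right)}{6} = -105331 - \left(- \frac{7}{6}\right) \frac{383}{70} = -105331 - - \frac{383}{60} = -105331 + \frac{383}{60} = - \frac{6319477}{60}$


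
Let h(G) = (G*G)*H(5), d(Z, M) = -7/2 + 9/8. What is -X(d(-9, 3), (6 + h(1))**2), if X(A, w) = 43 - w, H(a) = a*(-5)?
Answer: 318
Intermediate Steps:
H(a) = -5*a
d(Z, M) = -19/8 (d(Z, M) = -7*1/2 + 9*(1/8) = -7/2 + 9/8 = -19/8)
h(G) = -25*G**2 (h(G) = (G*G)*(-5*5) = G**2*(-25) = -25*G**2)
-X(d(-9, 3), (6 + h(1))**2) = -(43 - (6 - 25*1**2)**2) = -(43 - (6 - 25*1)**2) = -(43 - (6 - 25)**2) = -(43 - 1*(-19)**2) = -(43 - 1*361) = -(43 - 361) = -1*(-318) = 318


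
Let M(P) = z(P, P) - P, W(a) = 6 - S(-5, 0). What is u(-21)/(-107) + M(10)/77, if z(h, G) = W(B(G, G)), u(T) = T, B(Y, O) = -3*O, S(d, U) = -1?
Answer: 1296/8239 ≈ 0.15730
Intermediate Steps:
W(a) = 7 (W(a) = 6 - 1*(-1) = 6 + 1 = 7)
z(h, G) = 7
M(P) = 7 - P
u(-21)/(-107) + M(10)/77 = -21/(-107) + (7 - 1*10)/77 = -21*(-1/107) + (7 - 10)*(1/77) = 21/107 - 3*1/77 = 21/107 - 3/77 = 1296/8239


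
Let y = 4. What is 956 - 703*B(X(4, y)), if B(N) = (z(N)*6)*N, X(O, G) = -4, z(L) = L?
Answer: -66532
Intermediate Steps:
B(N) = 6*N² (B(N) = (N*6)*N = (6*N)*N = 6*N²)
956 - 703*B(X(4, y)) = 956 - 4218*(-4)² = 956 - 4218*16 = 956 - 703*96 = 956 - 67488 = -66532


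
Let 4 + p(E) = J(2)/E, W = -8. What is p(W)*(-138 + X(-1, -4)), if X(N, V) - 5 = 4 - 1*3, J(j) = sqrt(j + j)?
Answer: 561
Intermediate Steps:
J(j) = sqrt(2)*sqrt(j) (J(j) = sqrt(2*j) = sqrt(2)*sqrt(j))
p(E) = -4 + 2/E (p(E) = -4 + (sqrt(2)*sqrt(2))/E = -4 + 2/E)
X(N, V) = 6 (X(N, V) = 5 + (4 - 1*3) = 5 + (4 - 3) = 5 + 1 = 6)
p(W)*(-138 + X(-1, -4)) = (-4 + 2/(-8))*(-138 + 6) = (-4 + 2*(-1/8))*(-132) = (-4 - 1/4)*(-132) = -17/4*(-132) = 561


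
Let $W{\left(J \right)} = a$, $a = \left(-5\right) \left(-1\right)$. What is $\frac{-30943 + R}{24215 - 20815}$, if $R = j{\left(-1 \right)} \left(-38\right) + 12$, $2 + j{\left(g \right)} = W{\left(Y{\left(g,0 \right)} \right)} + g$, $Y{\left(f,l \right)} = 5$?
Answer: $- \frac{31007}{3400} \approx -9.1197$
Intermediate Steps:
$a = 5$
$W{\left(J \right)} = 5$
$j{\left(g \right)} = 3 + g$ ($j{\left(g \right)} = -2 + \left(5 + g\right) = 3 + g$)
$R = -64$ ($R = \left(3 - 1\right) \left(-38\right) + 12 = 2 \left(-38\right) + 12 = -76 + 12 = -64$)
$\frac{-30943 + R}{24215 - 20815} = \frac{-30943 - 64}{24215 - 20815} = - \frac{31007}{3400}$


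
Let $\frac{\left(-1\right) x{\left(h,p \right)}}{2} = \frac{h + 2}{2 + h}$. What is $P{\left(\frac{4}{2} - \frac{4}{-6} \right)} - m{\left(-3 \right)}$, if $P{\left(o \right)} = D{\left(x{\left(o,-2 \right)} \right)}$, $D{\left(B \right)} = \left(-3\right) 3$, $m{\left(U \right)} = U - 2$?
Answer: $-4$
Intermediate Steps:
$m{\left(U \right)} = -2 + U$ ($m{\left(U \right)} = U - 2 = -2 + U$)
$x{\left(h,p \right)} = -2$ ($x{\left(h,p \right)} = - 2 \frac{h + 2}{2 + h} = - 2 \frac{2 + h}{2 + h} = \left(-2\right) 1 = -2$)
$D{\left(B \right)} = -9$
$P{\left(o \right)} = -9$
$P{\left(\frac{4}{2} - \frac{4}{-6} \right)} - m{\left(-3 \right)} = -9 - \left(-2 - 3\right) = -9 - -5 = -9 + 5 = -4$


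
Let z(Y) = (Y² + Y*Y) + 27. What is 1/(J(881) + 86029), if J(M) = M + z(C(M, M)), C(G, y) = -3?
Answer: 1/86955 ≈ 1.1500e-5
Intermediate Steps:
z(Y) = 27 + 2*Y² (z(Y) = (Y² + Y²) + 27 = 2*Y² + 27 = 27 + 2*Y²)
J(M) = 45 + M (J(M) = M + (27 + 2*(-3)²) = M + (27 + 2*9) = M + (27 + 18) = M + 45 = 45 + M)
1/(J(881) + 86029) = 1/((45 + 881) + 86029) = 1/(926 + 86029) = 1/86955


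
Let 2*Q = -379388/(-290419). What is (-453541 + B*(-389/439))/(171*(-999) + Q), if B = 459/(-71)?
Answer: 4105432939547882/1546350121171033 ≈ 2.6549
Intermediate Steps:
B = -459/71 (B = 459*(-1/71) = -459/71 ≈ -6.4648)
Q = 189694/290419 (Q = (-379388/(-290419))/2 = (-379388*(-1/290419))/2 = (½)*(379388/290419) = 189694/290419 ≈ 0.65317)
(-453541 + B*(-389/439))/(171*(-999) + Q) = (-453541 - (-178551)/(71*439))/(171*(-999) + 189694/290419) = (-453541 - (-178551)/(71*439))/(-170829 + 189694/290419) = (-453541 - 459/71*(-389/439))/(-49611797657/290419) = (-453541 + 178551/31169)*(-290419/49611797657) = -14136240878/31169*(-290419/49611797657) = 4105432939547882/1546350121171033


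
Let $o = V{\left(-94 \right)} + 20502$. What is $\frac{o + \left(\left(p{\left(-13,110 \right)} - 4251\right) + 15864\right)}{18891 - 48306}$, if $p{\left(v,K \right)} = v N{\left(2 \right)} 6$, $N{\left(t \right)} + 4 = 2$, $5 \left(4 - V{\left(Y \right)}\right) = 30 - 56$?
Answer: $- \frac{161401}{147075} \approx -1.0974$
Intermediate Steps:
$V{\left(Y \right)} = \frac{46}{5}$ ($V{\left(Y \right)} = 4 - \frac{30 - 56}{5} = 4 - - \frac{26}{5} = 4 + \frac{26}{5} = \frac{46}{5}$)
$N{\left(t \right)} = -2$ ($N{\left(t \right)} = -4 + 2 = -2$)
$p{\left(v,K \right)} = - 12 v$ ($p{\left(v,K \right)} = v \left(-2\right) 6 = - 2 v 6 = - 12 v$)
$o = \frac{102556}{5}$ ($o = \frac{46}{5} + 20502 = \frac{102556}{5} \approx 20511.0$)
$\frac{o + \left(\left(p{\left(-13,110 \right)} - 4251\right) + 15864\right)}{18891 - 48306} = \frac{\frac{102556}{5} + \left(\left(\left(-12\right) \left(-13\right) - 4251\right) + 15864\right)}{18891 - 48306} = \frac{\frac{102556}{5} + \left(\left(156 - 4251\right) + 15864\right)}{-29415} = \left(\frac{102556}{5} + \left(-4095 + 15864\right)\right) \left(- \frac{1}{29415}\right) = \left(\frac{102556}{5} + 11769\right) \left(- \frac{1}{29415}\right) = \frac{161401}{5} \left(- \frac{1}{29415}\right) = - \frac{161401}{147075}$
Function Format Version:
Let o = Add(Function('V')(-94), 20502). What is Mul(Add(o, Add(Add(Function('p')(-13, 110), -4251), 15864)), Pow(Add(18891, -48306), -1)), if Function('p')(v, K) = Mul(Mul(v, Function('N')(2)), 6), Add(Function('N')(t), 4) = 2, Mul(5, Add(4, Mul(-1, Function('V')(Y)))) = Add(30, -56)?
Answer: Rational(-161401, 147075) ≈ -1.0974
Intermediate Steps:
Function('V')(Y) = Rational(46, 5) (Function('V')(Y) = Add(4, Mul(Rational(-1, 5), Add(30, -56))) = Add(4, Mul(Rational(-1, 5), -26)) = Add(4, Rational(26, 5)) = Rational(46, 5))
Function('N')(t) = -2 (Function('N')(t) = Add(-4, 2) = -2)
Function('p')(v, K) = Mul(-12, v) (Function('p')(v, K) = Mul(Mul(v, -2), 6) = Mul(Mul(-2, v), 6) = Mul(-12, v))
o = Rational(102556, 5) (o = Add(Rational(46, 5), 20502) = Rational(102556, 5) ≈ 20511.)
Mul(Add(o, Add(Add(Function('p')(-13, 110), -4251), 15864)), Pow(Add(18891, -48306), -1)) = Mul(Add(Rational(102556, 5), Add(Add(Mul(-12, -13), -4251), 15864)), Pow(Add(18891, -48306), -1)) = Mul(Add(Rational(102556, 5), Add(Add(156, -4251), 15864)), Pow(-29415, -1)) = Mul(Add(Rational(102556, 5), Add(-4095, 15864)), Rational(-1, 29415)) = Mul(Add(Rational(102556, 5), 11769), Rational(-1, 29415)) = Mul(Rational(161401, 5), Rational(-1, 29415)) = Rational(-161401, 147075)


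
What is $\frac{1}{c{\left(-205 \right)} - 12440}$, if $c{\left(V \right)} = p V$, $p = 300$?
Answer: $- \frac{1}{73940} \approx -1.3524 \cdot 10^{-5}$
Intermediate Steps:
$c{\left(V \right)} = 300 V$
$\frac{1}{c{\left(-205 \right)} - 12440} = \frac{1}{300 \left(-205\right) - 12440} = \frac{1}{-61500 - 12440} = \frac{1}{-73940} = - \frac{1}{73940}$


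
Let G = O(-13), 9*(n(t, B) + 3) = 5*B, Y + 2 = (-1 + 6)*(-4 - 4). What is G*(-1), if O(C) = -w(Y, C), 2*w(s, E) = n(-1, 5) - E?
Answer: 115/18 ≈ 6.3889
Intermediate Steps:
Y = -42 (Y = -2 + (-1 + 6)*(-4 - 4) = -2 + 5*(-8) = -2 - 40 = -42)
n(t, B) = -3 + 5*B/9 (n(t, B) = -3 + (5*B)/9 = -3 + 5*B/9)
w(s, E) = -⅑ - E/2 (w(s, E) = ((-3 + (5/9)*5) - E)/2 = ((-3 + 25/9) - E)/2 = (-2/9 - E)/2 = -⅑ - E/2)
O(C) = ⅑ + C/2 (O(C) = -(-⅑ - C/2) = ⅑ + C/2)
G = -115/18 (G = ⅑ + (½)*(-13) = ⅑ - 13/2 = -115/18 ≈ -6.3889)
G*(-1) = -115/18*(-1) = 115/18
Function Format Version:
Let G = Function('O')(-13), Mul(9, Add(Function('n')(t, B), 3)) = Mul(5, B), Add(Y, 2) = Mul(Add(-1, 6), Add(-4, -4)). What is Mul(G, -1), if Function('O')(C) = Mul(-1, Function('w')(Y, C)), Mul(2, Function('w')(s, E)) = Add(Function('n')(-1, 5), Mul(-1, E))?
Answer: Rational(115, 18) ≈ 6.3889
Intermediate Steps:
Y = -42 (Y = Add(-2, Mul(Add(-1, 6), Add(-4, -4))) = Add(-2, Mul(5, -8)) = Add(-2, -40) = -42)
Function('n')(t, B) = Add(-3, Mul(Rational(5, 9), B)) (Function('n')(t, B) = Add(-3, Mul(Rational(1, 9), Mul(5, B))) = Add(-3, Mul(Rational(5, 9), B)))
Function('w')(s, E) = Add(Rational(-1, 9), Mul(Rational(-1, 2), E)) (Function('w')(s, E) = Mul(Rational(1, 2), Add(Add(-3, Mul(Rational(5, 9), 5)), Mul(-1, E))) = Mul(Rational(1, 2), Add(Add(-3, Rational(25, 9)), Mul(-1, E))) = Mul(Rational(1, 2), Add(Rational(-2, 9), Mul(-1, E))) = Add(Rational(-1, 9), Mul(Rational(-1, 2), E)))
Function('O')(C) = Add(Rational(1, 9), Mul(Rational(1, 2), C)) (Function('O')(C) = Mul(-1, Add(Rational(-1, 9), Mul(Rational(-1, 2), C))) = Add(Rational(1, 9), Mul(Rational(1, 2), C)))
G = Rational(-115, 18) (G = Add(Rational(1, 9), Mul(Rational(1, 2), -13)) = Add(Rational(1, 9), Rational(-13, 2)) = Rational(-115, 18) ≈ -6.3889)
Mul(G, -1) = Mul(Rational(-115, 18), -1) = Rational(115, 18)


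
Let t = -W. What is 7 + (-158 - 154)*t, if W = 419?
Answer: 130735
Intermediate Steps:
t = -419 (t = -1*419 = -419)
7 + (-158 - 154)*t = 7 + (-158 - 154)*(-419) = 7 - 312*(-419) = 7 + 130728 = 130735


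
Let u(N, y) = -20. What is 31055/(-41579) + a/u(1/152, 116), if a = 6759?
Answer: -281653561/831580 ≈ -338.70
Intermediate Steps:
31055/(-41579) + a/u(1/152, 116) = 31055/(-41579) + 6759/(-20) = 31055*(-1/41579) + 6759*(-1/20) = -31055/41579 - 6759/20 = -281653561/831580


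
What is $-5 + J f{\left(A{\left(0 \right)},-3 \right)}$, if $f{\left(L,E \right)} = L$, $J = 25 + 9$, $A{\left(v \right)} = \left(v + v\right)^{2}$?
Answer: $-5$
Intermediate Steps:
$A{\left(v \right)} = 4 v^{2}$ ($A{\left(v \right)} = \left(2 v\right)^{2} = 4 v^{2}$)
$J = 34$
$-5 + J f{\left(A{\left(0 \right)},-3 \right)} = -5 + 34 \cdot 4 \cdot 0^{2} = -5 + 34 \cdot 4 \cdot 0 = -5 + 34 \cdot 0 = -5 + 0 = -5$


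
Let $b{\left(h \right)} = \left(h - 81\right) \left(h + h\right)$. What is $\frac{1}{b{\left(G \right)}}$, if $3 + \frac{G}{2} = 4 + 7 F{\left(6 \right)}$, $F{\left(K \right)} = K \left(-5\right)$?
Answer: $\frac{1}{417164} \approx 2.3971 \cdot 10^{-6}$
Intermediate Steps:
$F{\left(K \right)} = - 5 K$
$G = -418$ ($G = -6 + 2 \left(4 + 7 \left(\left(-5\right) 6\right)\right) = -6 + 2 \left(4 + 7 \left(-30\right)\right) = -6 + 2 \left(4 - 210\right) = -6 + 2 \left(-206\right) = -6 - 412 = -418$)
$b{\left(h \right)} = 2 h \left(-81 + h\right)$ ($b{\left(h \right)} = \left(-81 + h\right) 2 h = 2 h \left(-81 + h\right)$)
$\frac{1}{b{\left(G \right)}} = \frac{1}{2 \left(-418\right) \left(-81 - 418\right)} = \frac{1}{2 \left(-418\right) \left(-499\right)} = \frac{1}{417164}$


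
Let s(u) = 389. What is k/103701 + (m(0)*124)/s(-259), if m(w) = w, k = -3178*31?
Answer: -98518/103701 ≈ -0.95002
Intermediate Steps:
k = -98518
k/103701 + (m(0)*124)/s(-259) = -98518/103701 + (0*124)/389 = -98518*1/103701 + 0*(1/389) = -98518/103701 + 0 = -98518/103701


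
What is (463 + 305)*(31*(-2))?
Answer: -47616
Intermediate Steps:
(463 + 305)*(31*(-2)) = 768*(-62) = -47616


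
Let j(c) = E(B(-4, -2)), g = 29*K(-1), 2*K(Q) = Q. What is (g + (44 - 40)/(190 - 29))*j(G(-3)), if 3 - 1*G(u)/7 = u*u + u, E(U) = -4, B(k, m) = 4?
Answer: 9322/161 ≈ 57.901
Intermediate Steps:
K(Q) = Q/2
G(u) = 21 - 7*u - 7*u² (G(u) = 21 - 7*(u*u + u) = 21 - 7*(u² + u) = 21 - 7*(u + u²) = 21 + (-7*u - 7*u²) = 21 - 7*u - 7*u²)
g = -29/2 (g = 29*((½)*(-1)) = 29*(-½) = -29/2 ≈ -14.500)
j(c) = -4
(g + (44 - 40)/(190 - 29))*j(G(-3)) = (-29/2 + (44 - 40)/(190 - 29))*(-4) = (-29/2 + 4/161)*(-4) = -4661/322*(-4) = 9322/161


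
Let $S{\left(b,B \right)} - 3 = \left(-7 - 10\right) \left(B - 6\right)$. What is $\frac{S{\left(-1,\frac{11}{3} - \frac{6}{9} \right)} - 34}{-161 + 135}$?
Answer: $- \frac{10}{13} \approx -0.76923$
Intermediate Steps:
$S{\left(b,B \right)} = 105 - 17 B$ ($S{\left(b,B \right)} = 3 + \left(-7 - 10\right) \left(B - 6\right) = 3 - 17 \left(-6 + B\right) = 3 - \left(-102 + 17 B\right) = 105 - 17 B$)
$\frac{S{\left(-1,\frac{11}{3} - \frac{6}{9} \right)} - 34}{-161 + 135} = \frac{\left(105 - 17 \left(\frac{11}{3} - \frac{6}{9}\right)\right) - 34}{-161 + 135} = \frac{\left(105 - 17 \left(11 \cdot \frac{1}{3} - \frac{2}{3}\right)\right) - 34}{-26} = \left(\left(105 - 17 \left(\frac{11}{3} - \frac{2}{3}\right)\right) - 34\right) \left(- \frac{1}{26}\right) = \left(\left(105 - 51\right) - 34\right) \left(- \frac{1}{26}\right) = \left(54 - 34\right) \left(- \frac{1}{26}\right) = 20 \left(- \frac{1}{26}\right) = - \frac{10}{13}$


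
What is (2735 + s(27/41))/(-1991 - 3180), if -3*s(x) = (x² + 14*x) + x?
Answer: -4591757/8692451 ≈ -0.52825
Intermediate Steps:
s(x) = -5*x - x²/3 (s(x) = -((x² + 14*x) + x)/3 = -(x² + 15*x)/3 = -5*x - x²/3)
(2735 + s(27/41))/(-1991 - 3180) = (2735 - 27/41*(15 + 27/41)/3)/(-1991 - 3180) = (2735 - 27*(1/41)*(15 + 27*(1/41))/3)/(-5171) = (2735 - ⅓*27/41*(15 + 27/41))*(-1/5171) = (2735 - ⅓*27/41*642/41)*(-1/5171) = (2735 - 5778/1681)*(-1/5171) = (4591757/1681)*(-1/5171) = -4591757/8692451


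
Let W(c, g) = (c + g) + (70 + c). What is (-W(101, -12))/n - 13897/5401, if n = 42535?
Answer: -118502631/45946307 ≈ -2.5792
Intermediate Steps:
W(c, g) = 70 + g + 2*c
(-W(101, -12))/n - 13897/5401 = -(70 - 12 + 2*101)/42535 - 13897/5401 = -(70 - 12 + 202)*(1/42535) - 13897*1/5401 = -1*260*(1/42535) - 13897/5401 = -260*1/42535 - 13897/5401 = -52/8507 - 13897/5401 = -118502631/45946307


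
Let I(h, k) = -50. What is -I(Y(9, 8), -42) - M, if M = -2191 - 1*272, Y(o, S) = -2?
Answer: 2513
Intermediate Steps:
M = -2463 (M = -2191 - 272 = -2463)
-I(Y(9, 8), -42) - M = -1*(-50) - 1*(-2463) = 50 + 2463 = 2513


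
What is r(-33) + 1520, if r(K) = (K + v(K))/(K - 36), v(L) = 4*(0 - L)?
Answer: 34927/23 ≈ 1518.6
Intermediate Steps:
v(L) = -4*L (v(L) = 4*(-L) = -4*L)
r(K) = -3*K/(-36 + K) (r(K) = (K - 4*K)/(K - 36) = (-3*K)/(-36 + K) = -3*K/(-36 + K))
r(-33) + 1520 = -3*(-33)/(-36 - 33) + 1520 = -3*(-33)/(-69) + 1520 = -3*(-33)*(-1/69) + 1520 = -33/23 + 1520 = 34927/23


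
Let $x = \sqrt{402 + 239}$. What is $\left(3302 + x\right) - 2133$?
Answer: $1169 + \sqrt{641} \approx 1194.3$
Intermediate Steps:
$x = \sqrt{641} \approx 25.318$
$\left(3302 + x\right) - 2133 = \left(3302 + \sqrt{641}\right) - 2133 = 1169 + \sqrt{641}$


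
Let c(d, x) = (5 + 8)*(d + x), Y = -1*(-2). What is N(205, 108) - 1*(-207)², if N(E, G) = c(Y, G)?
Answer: -41419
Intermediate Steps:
Y = 2
c(d, x) = 13*d + 13*x (c(d, x) = 13*(d + x) = 13*d + 13*x)
N(E, G) = 26 + 13*G (N(E, G) = 13*2 + 13*G = 26 + 13*G)
N(205, 108) - 1*(-207)² = (26 + 13*108) - 1*(-207)² = (26 + 1404) - 1*42849 = 1430 - 42849 = -41419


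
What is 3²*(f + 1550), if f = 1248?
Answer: 25182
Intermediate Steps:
3²*(f + 1550) = 3²*(1248 + 1550) = 9*2798 = 25182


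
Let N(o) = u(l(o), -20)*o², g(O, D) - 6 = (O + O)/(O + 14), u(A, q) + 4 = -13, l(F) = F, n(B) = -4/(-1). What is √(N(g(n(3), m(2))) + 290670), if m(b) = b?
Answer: √23487082/9 ≈ 538.48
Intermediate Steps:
n(B) = 4 (n(B) = -4*(-1) = 4)
u(A, q) = -17 (u(A, q) = -4 - 13 = -17)
g(O, D) = 6 + 2*O/(14 + O) (g(O, D) = 6 + (O + O)/(O + 14) = 6 + (2*O)/(14 + O) = 6 + 2*O/(14 + O))
N(o) = -17*o²
√(N(g(n(3), m(2))) + 290670) = √(-17*16*(21 + 2*4)²/(14 + 4)² + 290670) = √(-17*4*(21 + 8)²/81 + 290670) = √(-17*(4*(1/18)*29)² + 290670) = √(-17*(58/9)² + 290670) = √(-17*3364/81 + 290670) = √(-57188/81 + 290670) = √(23487082/81) = √23487082/9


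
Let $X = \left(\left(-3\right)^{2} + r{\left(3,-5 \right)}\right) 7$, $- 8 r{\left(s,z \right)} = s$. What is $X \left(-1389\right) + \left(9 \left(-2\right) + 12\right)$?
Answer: $- \frac{670935}{8} \approx -83867.0$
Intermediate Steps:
$r{\left(s,z \right)} = - \frac{s}{8}$
$X = \frac{483}{8}$ ($X = \left(\left(-3\right)^{2} - \frac{3}{8}\right) 7 = \left(9 - \frac{3}{8}\right) 7 = \frac{69}{8} \cdot 7 = \frac{483}{8} \approx 60.375$)
$X \left(-1389\right) + \left(9 \left(-2\right) + 12\right) = \frac{483}{8} \left(-1389\right) + \left(9 \left(-2\right) + 12\right) = - \frac{670887}{8} + \left(-18 + 12\right) = - \frac{670887}{8} - 6 = - \frac{670935}{8}$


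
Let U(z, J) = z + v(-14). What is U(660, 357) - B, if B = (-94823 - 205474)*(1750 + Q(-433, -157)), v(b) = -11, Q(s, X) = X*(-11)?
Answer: 1044133318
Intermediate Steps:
Q(s, X) = -11*X
U(z, J) = -11 + z (U(z, J) = z - 11 = -11 + z)
B = -1044132669 (B = (-94823 - 205474)*(1750 - 11*(-157)) = -300297*(1750 + 1727) = -300297*3477 = -1044132669)
U(660, 357) - B = (-11 + 660) - 1*(-1044132669) = 649 + 1044132669 = 1044133318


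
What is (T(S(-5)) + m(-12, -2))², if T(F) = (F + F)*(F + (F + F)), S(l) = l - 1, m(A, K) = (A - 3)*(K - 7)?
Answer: 123201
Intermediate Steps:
m(A, K) = (-7 + K)*(-3 + A) (m(A, K) = (-3 + A)*(-7 + K) = (-7 + K)*(-3 + A))
S(l) = -1 + l
T(F) = 6*F² (T(F) = (2*F)*(F + 2*F) = (2*F)*(3*F) = 6*F²)
(T(S(-5)) + m(-12, -2))² = (6*(-1 - 5)² + (21 - 7*(-12) - 3*(-2) - 12*(-2)))² = (6*(-6)² + (21 + 84 + 6 + 24))² = (6*36 + 135)² = (216 + 135)² = 351² = 123201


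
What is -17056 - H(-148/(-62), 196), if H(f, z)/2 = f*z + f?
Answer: -557892/31 ≈ -17997.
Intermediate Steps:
H(f, z) = 2*f + 2*f*z (H(f, z) = 2*(f*z + f) = 2*(f + f*z) = 2*f + 2*f*z)
-17056 - H(-148/(-62), 196) = -17056 - 2*(-148/(-62))*(1 + 196) = -17056 - 2*(-148*(-1/62))*197 = -17056 - 2*74*197/31 = -17056 - 1*29156/31 = -17056 - 29156/31 = -557892/31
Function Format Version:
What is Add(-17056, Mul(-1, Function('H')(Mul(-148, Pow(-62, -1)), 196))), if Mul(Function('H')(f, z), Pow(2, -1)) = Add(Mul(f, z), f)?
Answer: Rational(-557892, 31) ≈ -17997.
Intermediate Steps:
Function('H')(f, z) = Add(Mul(2, f), Mul(2, f, z)) (Function('H')(f, z) = Mul(2, Add(Mul(f, z), f)) = Mul(2, Add(f, Mul(f, z))) = Add(Mul(2, f), Mul(2, f, z)))
Add(-17056, Mul(-1, Function('H')(Mul(-148, Pow(-62, -1)), 196))) = Add(-17056, Mul(-1, Mul(2, Mul(-148, Pow(-62, -1)), Add(1, 196)))) = Add(-17056, Mul(-1, Mul(2, Mul(-148, Rational(-1, 62)), 197))) = Add(-17056, Mul(-1, Mul(2, Rational(74, 31), 197))) = Add(-17056, Mul(-1, Rational(29156, 31))) = Add(-17056, Rational(-29156, 31)) = Rational(-557892, 31)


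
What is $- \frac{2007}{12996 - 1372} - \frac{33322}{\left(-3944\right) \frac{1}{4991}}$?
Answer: $\frac{241647588755}{5730632} \approx 42168.0$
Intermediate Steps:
$- \frac{2007}{12996 - 1372} - \frac{33322}{\left(-3944\right) \frac{1}{4991}} = - \frac{2007}{11624} - \frac{33322}{\left(-3944\right) \frac{1}{4991}} = \left(-2007\right) \frac{1}{11624} - \frac{33322}{- \frac{3944}{4991}} = - \frac{2007}{11624} - - \frac{83155051}{1972} = - \frac{2007}{11624} + \frac{83155051}{1972} = \frac{241647588755}{5730632}$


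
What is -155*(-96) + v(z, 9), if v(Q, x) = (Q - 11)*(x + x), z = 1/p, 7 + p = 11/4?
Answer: 249522/17 ≈ 14678.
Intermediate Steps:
p = -17/4 (p = -7 + 11/4 = -17/4 ≈ -4.2500)
z = -4/17 (z = 1/(-17/4) = -4/17 ≈ -0.23529)
v(Q, x) = 2*x*(-11 + Q) (v(Q, x) = (-11 + Q)*(2*x) = 2*x*(-11 + Q))
-155*(-96) + v(z, 9) = -155*(-96) + 2*9*(-11 - 4/17) = 14880 + 2*9*(-191/17) = 14880 - 3438/17 = 249522/17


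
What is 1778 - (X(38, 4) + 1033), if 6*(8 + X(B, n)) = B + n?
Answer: 746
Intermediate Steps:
X(B, n) = -8 + B/6 + n/6 (X(B, n) = -8 + (B + n)/6 = -8 + (B/6 + n/6) = -8 + B/6 + n/6)
1778 - (X(38, 4) + 1033) = 1778 - ((-8 + (⅙)*38 + (⅙)*4) + 1033) = 1778 - ((-8 + 19/3 + ⅔) + 1033) = 1778 - (-1 + 1033) = 1778 - 1*1032 = 1778 - 1032 = 746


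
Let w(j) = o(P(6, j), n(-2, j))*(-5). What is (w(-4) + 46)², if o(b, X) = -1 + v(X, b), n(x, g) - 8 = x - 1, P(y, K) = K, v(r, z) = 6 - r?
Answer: 2116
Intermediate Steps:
n(x, g) = 7 + x (n(x, g) = 8 + (x - 1) = 8 + (-1 + x) = 7 + x)
o(b, X) = 5 - X (o(b, X) = -1 + (6 - X) = 5 - X)
w(j) = 0 (w(j) = (5 - (7 - 2))*(-5) = (5 - 1*5)*(-5) = (5 - 5)*(-5) = 0*(-5) = 0)
(w(-4) + 46)² = (0 + 46)² = 46² = 2116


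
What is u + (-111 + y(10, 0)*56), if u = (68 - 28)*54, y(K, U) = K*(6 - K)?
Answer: -191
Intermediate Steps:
u = 2160 (u = 40*54 = 2160)
u + (-111 + y(10, 0)*56) = 2160 + (-111 + (10*(6 - 1*10))*56) = 2160 + (-111 + (10*(6 - 10))*56) = 2160 + (-111 + (10*(-4))*56) = 2160 + (-111 - 40*56) = 2160 + (-111 - 2240) = 2160 - 2351 = -191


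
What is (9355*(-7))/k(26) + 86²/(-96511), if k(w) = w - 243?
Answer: 902631129/2991841 ≈ 301.70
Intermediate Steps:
k(w) = -243 + w
(9355*(-7))/k(26) + 86²/(-96511) = (9355*(-7))/(-243 + 26) + 86²/(-96511) = -65485/(-217) + 7396*(-1/96511) = -65485*(-1/217) - 7396/96511 = 9355/31 - 7396/96511 = 902631129/2991841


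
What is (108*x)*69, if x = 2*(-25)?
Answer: -372600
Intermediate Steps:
x = -50
(108*x)*69 = (108*(-50))*69 = -5400*69 = -372600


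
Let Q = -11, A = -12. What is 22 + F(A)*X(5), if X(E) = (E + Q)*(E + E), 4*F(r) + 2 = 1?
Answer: 37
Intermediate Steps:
F(r) = -¼ (F(r) = -½ + (¼)*1 = -½ + ¼ = -¼)
X(E) = 2*E*(-11 + E) (X(E) = (E - 11)*(E + E) = (-11 + E)*(2*E) = 2*E*(-11 + E))
22 + F(A)*X(5) = 22 - 5*(-11 + 5)/2 = 22 - 5*(-6)/2 = 22 - ¼*(-60) = 22 + 15 = 37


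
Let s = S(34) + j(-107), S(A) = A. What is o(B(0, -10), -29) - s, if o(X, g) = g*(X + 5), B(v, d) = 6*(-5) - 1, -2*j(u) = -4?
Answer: 718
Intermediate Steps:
j(u) = 2 (j(u) = -1/2*(-4) = 2)
B(v, d) = -31 (B(v, d) = -30 - 1 = -31)
o(X, g) = g*(5 + X)
s = 36 (s = 34 + 2 = 36)
o(B(0, -10), -29) - s = -29*(5 - 31) - 1*36 = -29*(-26) - 36 = 754 - 36 = 718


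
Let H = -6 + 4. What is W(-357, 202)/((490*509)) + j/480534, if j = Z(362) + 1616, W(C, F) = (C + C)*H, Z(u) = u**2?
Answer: 402058728/1426785535 ≈ 0.28179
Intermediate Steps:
H = -2
W(C, F) = -4*C (W(C, F) = (C + C)*(-2) = (2*C)*(-2) = -4*C)
j = 132660 (j = 362**2 + 1616 = 131044 + 1616 = 132660)
W(-357, 202)/((490*509)) + j/480534 = (-4*(-357))/((490*509)) + 132660/480534 = 1428/249410 + 132660*(1/480534) = 1428*(1/249410) + 22110/80089 = 102/17815 + 22110/80089 = 402058728/1426785535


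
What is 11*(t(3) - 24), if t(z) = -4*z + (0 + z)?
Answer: -363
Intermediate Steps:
t(z) = -3*z (t(z) = -4*z + z = -3*z)
11*(t(3) - 24) = 11*(-3*3 - 24) = 11*(-9 - 24) = 11*(-33) = -363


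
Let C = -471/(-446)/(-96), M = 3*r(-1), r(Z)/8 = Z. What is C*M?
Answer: 471/1784 ≈ 0.26401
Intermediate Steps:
r(Z) = 8*Z
M = -24 (M = 3*(8*(-1)) = 3*(-8) = -24)
C = -157/14272 (C = -471*(-1/446)*(-1/96) = (471/446)*(-1/96) = -157/14272 ≈ -0.011001)
C*M = -157/14272*(-24) = 471/1784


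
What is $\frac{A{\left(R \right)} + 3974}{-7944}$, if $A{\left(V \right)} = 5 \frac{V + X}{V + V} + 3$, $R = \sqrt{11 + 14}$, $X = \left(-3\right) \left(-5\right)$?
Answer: $- \frac{1329}{2648} \approx -0.50189$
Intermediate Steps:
$X = 15$
$R = 5$ ($R = \sqrt{25} = 5$)
$A{\left(V \right)} = 3 + \frac{5 \left(15 + V\right)}{2 V}$ ($A{\left(V \right)} = 5 \frac{V + 15}{V + V} + 3 = 5 \frac{15 + V}{2 V} + 3 = \frac{5 \left(15 + V\right)}{2 V} + 3 = 3 + \frac{5 \left(15 + V\right)}{2 V}$)
$\frac{A{\left(R \right)} + 3974}{-7944} = \frac{\frac{75 + 11 \cdot 5}{2 \cdot 5} + 3974}{-7944} = \left(\frac{1}{2} \cdot \frac{1}{5} \left(75 + 55\right) + 3974\right) \left(- \frac{1}{7944}\right) = \left(\frac{1}{2} \cdot \frac{1}{5} \cdot 130 + 3974\right) \left(- \frac{1}{7944}\right) = \left(13 + 3974\right) \left(- \frac{1}{7944}\right) = 3987 \left(- \frac{1}{7944}\right) = - \frac{1329}{2648}$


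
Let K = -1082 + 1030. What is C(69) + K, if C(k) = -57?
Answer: -109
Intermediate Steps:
K = -52
C(69) + K = -57 - 52 = -109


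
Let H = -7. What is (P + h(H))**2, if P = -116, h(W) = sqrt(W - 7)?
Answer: (116 - I*sqrt(14))**2 ≈ 13442.0 - 868.06*I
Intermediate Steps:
h(W) = sqrt(-7 + W)
(P + h(H))**2 = (-116 + sqrt(-7 - 7))**2 = (-116 + sqrt(-14))**2 = (-116 + I*sqrt(14))**2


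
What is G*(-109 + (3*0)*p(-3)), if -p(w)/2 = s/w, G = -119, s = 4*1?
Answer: 12971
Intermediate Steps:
s = 4
p(w) = -8/w
G*(-109 + (3*0)*p(-3)) = -119*(-109 + (3*0)*(-8/(-3))) = -119*(-109 + 0*(-8*(-1/3))) = -119*(-109 + 0*(8/3)) = -119*(-109 + 0) = -119*(-109) = 12971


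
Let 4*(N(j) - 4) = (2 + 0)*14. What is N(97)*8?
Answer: 88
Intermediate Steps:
N(j) = 11 (N(j) = 4 + ((2 + 0)*14)/4 = 4 + (2*14)/4 = 4 + (1/4)*28 = 4 + 7 = 11)
N(97)*8 = 11*8 = 88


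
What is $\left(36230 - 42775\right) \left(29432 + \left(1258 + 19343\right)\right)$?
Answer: $-327465985$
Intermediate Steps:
$\left(36230 - 42775\right) \left(29432 + \left(1258 + 19343\right)\right) = - 6545 \left(29432 + 20601\right) = \left(-6545\right) 50033 = -327465985$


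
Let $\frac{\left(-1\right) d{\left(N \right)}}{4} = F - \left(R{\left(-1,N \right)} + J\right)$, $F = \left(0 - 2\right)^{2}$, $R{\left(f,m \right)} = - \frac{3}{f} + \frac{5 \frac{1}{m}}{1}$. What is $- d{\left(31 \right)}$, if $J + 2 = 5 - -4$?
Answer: $- \frac{764}{31} \approx -24.645$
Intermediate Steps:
$J = 7$ ($J = -2 + \left(5 - -4\right) = -2 + \left(5 + 4\right) = -2 + 9 = 7$)
$R{\left(f,m \right)} = - \frac{3}{f} + \frac{5}{m}$ ($R{\left(f,m \right)} = - \frac{3}{f} + \frac{5}{m} 1 = - \frac{3}{f} + \frac{5}{m}$)
$F = 4$ ($F = \left(-2\right)^{2} = 4$)
$d{\left(N \right)} = 24 + \frac{20}{N}$ ($d{\left(N \right)} = - 4 \left(4 - \left(\left(- \frac{3}{-1} + \frac{5}{N}\right) + 7\right)\right) = - 4 \left(4 - \left(\left(\left(-3\right) \left(-1\right) + \frac{5}{N}\right) + 7\right)\right) = - 4 \left(4 - \left(\left(3 + \frac{5}{N}\right) + 7\right)\right) = - 4 \left(4 - \left(10 + \frac{5}{N}\right)\right) = - 4 \left(-6 - \frac{5}{N}\right) = 24 + \frac{20}{N}$)
$- d{\left(31 \right)} = - (24 + \frac{20}{31}) = \left(-1\right) \frac{764}{31} = - \frac{764}{31}$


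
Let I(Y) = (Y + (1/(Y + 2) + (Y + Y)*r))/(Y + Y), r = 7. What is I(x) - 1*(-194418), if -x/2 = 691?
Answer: 741601073161/3814320 ≈ 1.9443e+5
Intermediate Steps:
x = -1382 (x = -2*691 = -1382)
I(Y) = (1/(2 + Y) + 15*Y)/(2*Y) (I(Y) = (Y + (1/(Y + 2) + (Y + Y)*7))/(Y + Y) = (Y + (1/(2 + Y) + (2*Y)*7))/((2*Y)) = (Y + (1/(2 + Y) + 14*Y))*(1/(2*Y)) = (1/(2 + Y) + 15*Y)*(1/(2*Y)) = (1/(2 + Y) + 15*Y)/(2*Y))
I(x) - 1*(-194418) = (1/2)*(1 + 15*(-1382)**2 + 30*(-1382))/(-1382*(2 - 1382)) - 1*(-194418) = (1/2)*(-1/1382)*(1 + 15*1909924 - 41460)/(-1380) + 194418 = (1/2)*(-1/1382)*(-1/1380)*(1 + 28648860 - 41460) + 194418 = (1/2)*(-1/1382)*(-1/1380)*28607401 + 194418 = 28607401/3814320 + 194418 = 741601073161/3814320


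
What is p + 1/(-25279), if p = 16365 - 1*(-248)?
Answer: 419960026/25279 ≈ 16613.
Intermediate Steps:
p = 16613 (p = 16365 + 248 = 16613)
p + 1/(-25279) = 16613 + 1/(-25279) = 16613 - 1/25279 = 419960026/25279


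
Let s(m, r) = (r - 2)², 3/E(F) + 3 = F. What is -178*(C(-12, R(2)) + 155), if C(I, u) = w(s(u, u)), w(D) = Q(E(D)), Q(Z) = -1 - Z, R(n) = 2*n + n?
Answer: -355822/13 ≈ -27371.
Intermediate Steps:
R(n) = 3*n
E(F) = 3/(-3 + F)
s(m, r) = (-2 + r)²
w(D) = -1 - 3/(-3 + D)
C(I, u) = -(-2 + u)²/(-3 + (-2 + u)²)
-178*(C(-12, R(2)) + 155) = -178*(-(-2 + 3*2)²/(-3 + (-2 + 3*2)²) + 155) = -178*(-(-2 + 6)²/(-3 + (-2 + 6)²) + 155) = -178*(-1*4²/(-3 + 4²) + 155) = -178*(-1*16/(-3 + 16) + 155) = -178*(-1*16/13 + 155) = -178*(-1*1/13*16 + 155) = -178*(-16/13 + 155) = -178*1999/13 = -355822/13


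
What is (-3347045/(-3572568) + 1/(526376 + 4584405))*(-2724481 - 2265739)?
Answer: -361706741405856385/77367002778 ≈ -4.6752e+6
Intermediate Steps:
(-3347045/(-3572568) + 1/(526376 + 4584405))*(-2724481 - 2265739) = (-3347045*(-1/3572568) + 1/5110781)*(-4990220) = (3347045/3572568 + 1/5110781)*(-4990220) = (17106017564713/18258612655608)*(-4990220) = -361706741405856385/77367002778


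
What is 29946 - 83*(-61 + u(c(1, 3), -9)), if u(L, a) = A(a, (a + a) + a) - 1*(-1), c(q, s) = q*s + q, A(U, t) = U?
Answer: 35673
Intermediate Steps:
c(q, s) = q + q*s
u(L, a) = 1 + a (u(L, a) = a - 1*(-1) = a + 1 = 1 + a)
29946 - 83*(-61 + u(c(1, 3), -9)) = 29946 - 83*(-61 + (1 - 9)) = 29946 - 83*(-61 - 8) = 29946 - 83*(-69) = 29946 + 5727 = 35673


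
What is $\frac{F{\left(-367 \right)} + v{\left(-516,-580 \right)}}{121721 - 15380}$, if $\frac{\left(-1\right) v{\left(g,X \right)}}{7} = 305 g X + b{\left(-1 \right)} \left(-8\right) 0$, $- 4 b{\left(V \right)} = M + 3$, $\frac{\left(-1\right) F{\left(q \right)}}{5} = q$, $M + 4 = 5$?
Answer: $- \frac{638960965}{106341} \approx -6008.6$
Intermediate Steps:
$M = 1$ ($M = -4 + 5 = 1$)
$F{\left(q \right)} = - 5 q$
$b{\left(V \right)} = -1$ ($b{\left(V \right)} = - \frac{1 + 3}{4} = \left(- \frac{1}{4}\right) 4 = -1$)
$v{\left(g,X \right)} = - 2135 X g$ ($v{\left(g,X \right)} = - 7 \left(305 g X + \left(-1\right) \left(-8\right) 0\right) = - 7 \left(305 X g + 8 \cdot 0\right) = - 7 \left(305 X g + 0\right) = - 7 \cdot 305 X g = - 2135 X g$)
$\frac{F{\left(-367 \right)} + v{\left(-516,-580 \right)}}{121721 - 15380} = \frac{\left(-5\right) \left(-367\right) - \left(-1238300\right) \left(-516\right)}{121721 - 15380} = \frac{1835 - 638962800}{106341} = \left(-638960965\right) \frac{1}{106341} = - \frac{638960965}{106341}$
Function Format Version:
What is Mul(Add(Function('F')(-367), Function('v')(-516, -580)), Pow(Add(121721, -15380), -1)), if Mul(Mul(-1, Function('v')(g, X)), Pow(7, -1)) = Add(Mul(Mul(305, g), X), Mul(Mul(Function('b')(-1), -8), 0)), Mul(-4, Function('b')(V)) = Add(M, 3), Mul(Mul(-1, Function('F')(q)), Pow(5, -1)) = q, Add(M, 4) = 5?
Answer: Rational(-638960965, 106341) ≈ -6008.6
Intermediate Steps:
M = 1 (M = Add(-4, 5) = 1)
Function('F')(q) = Mul(-5, q)
Function('b')(V) = -1 (Function('b')(V) = Mul(Rational(-1, 4), Add(1, 3)) = Mul(Rational(-1, 4), 4) = -1)
Function('v')(g, X) = Mul(-2135, X, g) (Function('v')(g, X) = Mul(-7, Add(Mul(Mul(305, g), X), Mul(Mul(-1, -8), 0))) = Mul(-7, Add(Mul(305, X, g), Mul(8, 0))) = Mul(-7, Add(Mul(305, X, g), 0)) = Mul(-7, Mul(305, X, g)) = Mul(-2135, X, g))
Mul(Add(Function('F')(-367), Function('v')(-516, -580)), Pow(Add(121721, -15380), -1)) = Mul(Add(Mul(-5, -367), Mul(-2135, -580, -516)), Pow(Add(121721, -15380), -1)) = Mul(Add(1835, -638962800), Pow(106341, -1)) = Mul(-638960965, Rational(1, 106341)) = Rational(-638960965, 106341)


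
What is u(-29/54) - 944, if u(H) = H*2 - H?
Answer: -51005/54 ≈ -944.54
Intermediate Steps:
u(H) = H (u(H) = 2*H - H = H)
u(-29/54) - 944 = -29/54 - 944 = -51005/54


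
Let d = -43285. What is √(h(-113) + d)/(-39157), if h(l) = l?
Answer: -3*I*√4822/39157 ≈ -0.0053202*I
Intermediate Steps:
√(h(-113) + d)/(-39157) = √(-113 - 43285)/(-39157) = √(-43398)*(-1/39157) = (3*I*√4822)*(-1/39157) = -3*I*√4822/39157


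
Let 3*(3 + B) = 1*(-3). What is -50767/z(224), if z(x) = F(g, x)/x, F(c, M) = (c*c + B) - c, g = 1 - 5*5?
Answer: -2842952/149 ≈ -19080.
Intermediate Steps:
B = -4 (B = -3 + (1*(-3))/3 = -3 + (⅓)*(-3) = -3 - 1 = -4)
g = -24 (g = 1 - 25 = -24)
F(c, M) = -4 + c² - c (F(c, M) = (c*c - 4) - c = (c² - 4) - c = (-4 + c²) - c = -4 + c² - c)
z(x) = 596/x (z(x) = (-4 + (-24)² - 1*(-24))/x = (-4 + 576 + 24)/x = 596/x)
-50767/z(224) = -50767/(596/224) = -50767/(596*(1/224)) = -50767/149/56 = -50767*56/149 = -2842952/149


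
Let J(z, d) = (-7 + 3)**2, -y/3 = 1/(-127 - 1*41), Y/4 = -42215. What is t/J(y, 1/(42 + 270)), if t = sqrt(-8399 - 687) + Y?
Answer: -42215/4 + I*sqrt(9086)/16 ≈ -10554.0 + 5.9575*I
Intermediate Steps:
Y = -168860 (Y = 4*(-42215) = -168860)
y = 1/56 (y = -3/(-127 - 1*41) = -3/(-127 - 41) = -3/(-168) = -3*(-1/168) = 1/56 ≈ 0.017857)
J(z, d) = 16 (J(z, d) = (-4)**2 = 16)
t = -168860 + I*sqrt(9086) (t = sqrt(-8399 - 687) - 168860 = sqrt(-9086) - 168860 = I*sqrt(9086) - 168860 = -168860 + I*sqrt(9086) ≈ -1.6886e+5 + 95.321*I)
t/J(y, 1/(42 + 270)) = (-168860 + I*sqrt(9086))/16 = (-168860 + I*sqrt(9086))*(1/16) = -42215/4 + I*sqrt(9086)/16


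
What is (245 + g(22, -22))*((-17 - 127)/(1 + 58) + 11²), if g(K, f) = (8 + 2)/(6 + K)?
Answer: 24027825/826 ≈ 29089.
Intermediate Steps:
g(K, f) = 10/(6 + K)
(245 + g(22, -22))*((-17 - 127)/(1 + 58) + 11²) = (245 + 10/(6 + 22))*((-17 - 127)/(1 + 58) + 11²) = (245 + 10/28)*(-144/59 + 121) = (245 + 10*(1/28))*(-144*1/59 + 121) = (245 + 5/14)*(-144/59 + 121) = (3435/14)*(6995/59) = 24027825/826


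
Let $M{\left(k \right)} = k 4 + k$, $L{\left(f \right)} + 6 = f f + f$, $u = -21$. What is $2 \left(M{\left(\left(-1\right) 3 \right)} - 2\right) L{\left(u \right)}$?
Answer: $-14076$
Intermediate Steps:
$L{\left(f \right)} = -6 + f + f^{2}$ ($L{\left(f \right)} = -6 + \left(f f + f\right) = -6 + \left(f^{2} + f\right) = -6 + \left(f + f^{2}\right) = -6 + f + f^{2}$)
$M{\left(k \right)} = 5 k$ ($M{\left(k \right)} = 4 k + k = 5 k$)
$2 \left(M{\left(\left(-1\right) 3 \right)} - 2\right) L{\left(u \right)} = 2 \left(5 \left(\left(-1\right) 3\right) - 2\right) \left(-6 - 21 + \left(-21\right)^{2}\right) = 2 \left(5 \left(-3\right) - 2\right) \left(-6 - 21 + 441\right) = 2 \left(-15 - 2\right) 414 = 2 \left(-17\right) 414 = \left(-34\right) 414 = -14076$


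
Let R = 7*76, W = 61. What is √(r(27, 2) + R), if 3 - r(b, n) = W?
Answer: √474 ≈ 21.772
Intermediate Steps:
R = 532
r(b, n) = -58 (r(b, n) = 3 - 1*61 = 3 - 61 = -58)
√(r(27, 2) + R) = √(-58 + 532) = √474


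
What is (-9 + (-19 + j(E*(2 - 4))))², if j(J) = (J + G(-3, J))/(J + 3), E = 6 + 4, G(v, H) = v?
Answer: 205209/289 ≈ 710.07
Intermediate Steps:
E = 10
j(J) = (-3 + J)/(3 + J) (j(J) = (J - 3)/(J + 3) = (-3 + J)/(3 + J))
(-9 + (-19 + j(E*(2 - 4))))² = (-9 + (-19 + (-3 + 10*(2 - 4))/(3 + 10*(2 - 4))))² = (-9 + (-19 + (-3 + 10*(-2))/(3 + 10*(-2))))² = (-9 + (-19 + (-3 - 20)/(3 - 20)))² = (-9 + (-19 - 23/(-17)))² = (-9 + (-19 - 1/17*(-23)))² = (-9 + (-19 + 23/17))² = (-9 - 300/17)² = (-453/17)² = 205209/289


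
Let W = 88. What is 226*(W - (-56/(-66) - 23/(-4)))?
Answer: 1214185/66 ≈ 18397.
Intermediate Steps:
226*(W - (-56/(-66) - 23/(-4))) = 226*(88 - (-56/(-66) - 23/(-4))) = 226*(88 - (-56*(-1/66) - 23*(-1/4))) = 226*(88 - (28/33 + 23/4)) = 226*(88 - 1*871/132) = 226*(88 - 871/132) = 226*(10745/132) = 1214185/66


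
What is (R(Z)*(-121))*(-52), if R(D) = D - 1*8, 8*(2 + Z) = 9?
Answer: -111683/2 ≈ -55842.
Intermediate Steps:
Z = -7/8 (Z = -2 + (1/8)*9 = -2 + 9/8 = -7/8 ≈ -0.87500)
R(D) = -8 + D (R(D) = D - 8 = -8 + D)
(R(Z)*(-121))*(-52) = ((-8 - 7/8)*(-121))*(-52) = -71/8*(-121)*(-52) = (8591/8)*(-52) = -111683/2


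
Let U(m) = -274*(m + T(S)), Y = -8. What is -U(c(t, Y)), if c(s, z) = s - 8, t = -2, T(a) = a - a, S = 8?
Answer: -2740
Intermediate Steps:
T(a) = 0
c(s, z) = -8 + s
U(m) = -274*m (U(m) = -274*(m + 0) = -274*m)
-U(c(t, Y)) = -(-274)*(-8 - 2) = -(-274)*(-10) = -1*2740 = -2740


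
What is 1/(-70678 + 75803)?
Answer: 1/5125 ≈ 0.00019512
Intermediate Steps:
1/(-70678 + 75803) = 1/5125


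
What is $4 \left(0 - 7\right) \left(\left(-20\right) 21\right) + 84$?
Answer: $11844$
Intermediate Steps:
$4 \left(0 - 7\right) \left(\left(-20\right) 21\right) + 84 = 4 \left(-7\right) \left(-420\right) + 84 = \left(-28\right) \left(-420\right) + 84 = 11760 + 84 = 11844$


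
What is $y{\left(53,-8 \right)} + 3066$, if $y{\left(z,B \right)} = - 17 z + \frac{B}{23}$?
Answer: $\frac{49787}{23} \approx 2164.7$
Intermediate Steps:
$y{\left(z,B \right)} = - 17 z + \frac{B}{23}$ ($y{\left(z,B \right)} = - 17 z + B \frac{1}{23} = - 17 z + \frac{B}{23}$)
$y{\left(53,-8 \right)} + 3066 = \left(\left(-17\right) 53 + \frac{1}{23} \left(-8\right)\right) + 3066 = \left(-901 - \frac{8}{23}\right) + 3066 = - \frac{20731}{23} + 3066 = \frac{49787}{23}$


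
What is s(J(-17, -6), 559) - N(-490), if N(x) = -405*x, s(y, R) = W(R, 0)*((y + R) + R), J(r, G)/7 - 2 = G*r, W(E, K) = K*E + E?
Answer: 833464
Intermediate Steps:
W(E, K) = E + E*K (W(E, K) = E*K + E = E + E*K)
J(r, G) = 14 + 7*G*r (J(r, G) = 14 + 7*(G*r) = 14 + 7*G*r)
s(y, R) = R*(y + 2*R) (s(y, R) = (R*(1 + 0))*((y + R) + R) = (R*1)*((R + y) + R) = R*(y + 2*R))
s(J(-17, -6), 559) - N(-490) = 559*((14 + 7*(-6)*(-17)) + 2*559) - (-405)*(-490) = 559*((14 + 714) + 1118) - 1*198450 = 559*(728 + 1118) - 198450 = 559*1846 - 198450 = 1031914 - 198450 = 833464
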